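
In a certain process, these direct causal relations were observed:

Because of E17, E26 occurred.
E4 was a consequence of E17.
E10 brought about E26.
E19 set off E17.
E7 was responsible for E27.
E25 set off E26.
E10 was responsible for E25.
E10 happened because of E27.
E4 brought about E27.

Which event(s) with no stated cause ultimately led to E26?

Tracing upstream from E26: E26 ← E17 ← E19.
A separate upstream branch: E26 ← E10 ← E27 ← E7.
Each of those chain origins has no stated cause.

E19, E7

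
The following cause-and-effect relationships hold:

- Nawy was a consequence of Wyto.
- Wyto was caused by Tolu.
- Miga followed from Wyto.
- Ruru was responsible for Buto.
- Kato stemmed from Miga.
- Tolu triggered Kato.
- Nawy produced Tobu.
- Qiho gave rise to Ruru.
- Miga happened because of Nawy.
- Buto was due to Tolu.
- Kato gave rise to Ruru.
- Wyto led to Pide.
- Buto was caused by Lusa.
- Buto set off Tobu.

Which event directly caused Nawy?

Wyto

Upstream contributors include Tolu, but only Wyto feeds directly into Nawy.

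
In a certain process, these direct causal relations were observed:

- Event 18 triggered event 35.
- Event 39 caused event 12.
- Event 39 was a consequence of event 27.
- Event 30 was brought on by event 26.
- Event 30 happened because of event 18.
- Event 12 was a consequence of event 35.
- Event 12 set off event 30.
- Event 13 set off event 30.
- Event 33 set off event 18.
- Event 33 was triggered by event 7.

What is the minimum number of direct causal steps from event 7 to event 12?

4

Shortest chain: event 7 → event 33 → event 18 → event 35 → event 12.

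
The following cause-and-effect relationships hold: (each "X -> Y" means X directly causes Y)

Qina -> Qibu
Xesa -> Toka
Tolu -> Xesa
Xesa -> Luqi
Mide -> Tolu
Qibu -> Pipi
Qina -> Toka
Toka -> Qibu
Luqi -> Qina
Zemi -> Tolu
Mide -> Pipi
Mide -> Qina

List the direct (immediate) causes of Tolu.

Mide, Zemi → Tolu with nothing further upstream stated.

Mide, Zemi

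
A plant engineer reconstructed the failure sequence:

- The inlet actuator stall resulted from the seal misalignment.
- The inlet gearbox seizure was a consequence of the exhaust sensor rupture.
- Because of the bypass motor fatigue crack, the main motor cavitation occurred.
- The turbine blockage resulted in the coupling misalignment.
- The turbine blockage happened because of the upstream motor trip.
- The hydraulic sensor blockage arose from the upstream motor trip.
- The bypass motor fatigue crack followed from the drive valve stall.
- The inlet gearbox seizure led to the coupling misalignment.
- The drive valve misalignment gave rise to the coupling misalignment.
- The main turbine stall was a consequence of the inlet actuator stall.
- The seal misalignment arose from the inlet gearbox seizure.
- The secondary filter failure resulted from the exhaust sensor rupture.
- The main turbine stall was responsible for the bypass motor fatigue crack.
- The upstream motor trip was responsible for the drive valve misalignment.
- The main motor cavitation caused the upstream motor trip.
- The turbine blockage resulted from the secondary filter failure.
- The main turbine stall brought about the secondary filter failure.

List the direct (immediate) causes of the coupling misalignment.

the drive valve misalignment, the inlet gearbox seizure, the turbine blockage

Upstream contributors include the exhaust sensor rupture, the seal misalignment, the inlet actuator stall, the main turbine stall, the bypass motor fatigue crack, the main motor cavitation, the secondary filter failure, the upstream motor trip, the drive valve stall, but only the drive valve misalignment, the inlet gearbox seizure, the turbine blockage feed directly into the coupling misalignment.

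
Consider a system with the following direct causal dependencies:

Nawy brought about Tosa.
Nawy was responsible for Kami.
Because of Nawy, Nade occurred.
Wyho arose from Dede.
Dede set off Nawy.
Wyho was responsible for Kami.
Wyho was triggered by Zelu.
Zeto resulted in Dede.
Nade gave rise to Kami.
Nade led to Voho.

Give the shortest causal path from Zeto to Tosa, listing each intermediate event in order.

Zeto → Dede
Dede → Nawy
Nawy → Tosa
Length: 3 steps.

Zeto → Dede → Nawy → Tosa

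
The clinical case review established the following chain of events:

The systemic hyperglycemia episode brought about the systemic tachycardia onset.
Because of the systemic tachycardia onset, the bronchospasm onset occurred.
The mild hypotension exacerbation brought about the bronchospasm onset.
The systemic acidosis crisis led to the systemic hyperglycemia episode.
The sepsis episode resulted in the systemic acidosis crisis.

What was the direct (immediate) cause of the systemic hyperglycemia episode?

Upstream contributors include the sepsis episode, but only the systemic acidosis crisis feeds directly into the systemic hyperglycemia episode.

the systemic acidosis crisis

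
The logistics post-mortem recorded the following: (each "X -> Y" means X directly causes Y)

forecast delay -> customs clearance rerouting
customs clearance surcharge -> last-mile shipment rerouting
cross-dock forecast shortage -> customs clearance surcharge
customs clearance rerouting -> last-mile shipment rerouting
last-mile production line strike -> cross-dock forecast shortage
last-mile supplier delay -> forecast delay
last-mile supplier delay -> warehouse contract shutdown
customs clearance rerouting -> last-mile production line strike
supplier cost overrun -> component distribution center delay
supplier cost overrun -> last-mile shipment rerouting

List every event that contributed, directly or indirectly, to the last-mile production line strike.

the customs clearance rerouting, the forecast delay, the last-mile supplier delay

Immediate cause of the last-mile production line strike: the customs clearance rerouting.
Further upstream: the last-mile supplier delay, the forecast delay.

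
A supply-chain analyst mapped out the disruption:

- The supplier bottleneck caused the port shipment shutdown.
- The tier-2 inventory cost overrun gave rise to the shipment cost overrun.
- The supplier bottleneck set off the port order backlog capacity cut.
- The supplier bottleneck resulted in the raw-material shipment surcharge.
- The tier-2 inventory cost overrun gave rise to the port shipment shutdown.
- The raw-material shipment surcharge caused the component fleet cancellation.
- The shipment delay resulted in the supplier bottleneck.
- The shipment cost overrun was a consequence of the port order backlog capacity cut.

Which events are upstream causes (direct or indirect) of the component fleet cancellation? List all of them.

the raw-material shipment surcharge, the shipment delay, the supplier bottleneck

Immediate cause of the component fleet cancellation: the raw-material shipment surcharge.
Further upstream: the shipment delay, the supplier bottleneck.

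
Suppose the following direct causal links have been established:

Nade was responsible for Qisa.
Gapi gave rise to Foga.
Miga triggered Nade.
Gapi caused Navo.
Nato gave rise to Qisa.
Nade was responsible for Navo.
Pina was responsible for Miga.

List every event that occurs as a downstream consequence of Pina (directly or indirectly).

Direct effects: Miga.
2 steps out: Nade.
3 steps out: Qisa, Navo.
Not reachable from it: Nato, Gapi, Foga.

Miga, Nade, Navo, Qisa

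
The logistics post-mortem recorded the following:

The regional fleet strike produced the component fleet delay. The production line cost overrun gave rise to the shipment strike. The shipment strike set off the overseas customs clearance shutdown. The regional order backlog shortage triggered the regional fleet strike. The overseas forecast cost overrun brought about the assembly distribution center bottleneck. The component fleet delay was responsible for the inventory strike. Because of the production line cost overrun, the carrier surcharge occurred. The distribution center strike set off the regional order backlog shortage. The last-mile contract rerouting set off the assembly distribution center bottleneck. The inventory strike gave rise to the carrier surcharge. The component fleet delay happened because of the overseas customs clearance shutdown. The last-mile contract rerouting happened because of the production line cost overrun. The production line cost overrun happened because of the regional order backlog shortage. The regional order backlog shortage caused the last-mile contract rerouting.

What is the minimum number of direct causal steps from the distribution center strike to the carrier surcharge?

3

Shortest chain: the distribution center strike → the regional order backlog shortage → the production line cost overrun → the carrier surcharge.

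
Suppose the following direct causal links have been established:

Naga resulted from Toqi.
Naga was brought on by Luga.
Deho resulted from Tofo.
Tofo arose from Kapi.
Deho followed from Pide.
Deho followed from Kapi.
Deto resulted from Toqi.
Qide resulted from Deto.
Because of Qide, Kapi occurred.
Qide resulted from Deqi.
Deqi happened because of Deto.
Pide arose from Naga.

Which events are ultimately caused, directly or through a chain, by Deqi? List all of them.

Direct effects: Qide.
2 steps out: Kapi.
3 steps out: Tofo, Deho.
Not reachable from it: Toqi, Luga, Naga, Deto, Pide.

Deho, Kapi, Qide, Tofo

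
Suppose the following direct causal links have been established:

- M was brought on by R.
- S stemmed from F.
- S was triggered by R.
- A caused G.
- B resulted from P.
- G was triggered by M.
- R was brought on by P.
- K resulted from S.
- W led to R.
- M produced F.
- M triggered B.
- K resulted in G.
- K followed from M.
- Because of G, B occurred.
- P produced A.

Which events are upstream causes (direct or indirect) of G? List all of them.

A, F, K, M, P, R, S, W

Immediate causes of G: A, M, K.
Further upstream: W, P, R, F, S.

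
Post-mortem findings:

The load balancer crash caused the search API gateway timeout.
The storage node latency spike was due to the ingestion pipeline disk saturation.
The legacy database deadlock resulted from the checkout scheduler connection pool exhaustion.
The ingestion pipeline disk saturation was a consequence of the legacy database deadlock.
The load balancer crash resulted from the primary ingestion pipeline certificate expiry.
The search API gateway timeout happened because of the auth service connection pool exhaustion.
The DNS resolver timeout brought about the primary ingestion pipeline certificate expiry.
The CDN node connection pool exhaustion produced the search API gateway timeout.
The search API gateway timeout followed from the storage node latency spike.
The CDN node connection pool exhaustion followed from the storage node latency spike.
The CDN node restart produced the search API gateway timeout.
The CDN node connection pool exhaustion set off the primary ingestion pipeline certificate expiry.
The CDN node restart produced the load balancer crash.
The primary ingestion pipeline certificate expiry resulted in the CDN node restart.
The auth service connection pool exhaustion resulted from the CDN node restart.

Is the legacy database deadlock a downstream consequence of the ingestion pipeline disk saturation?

No

The ingestion pipeline disk saturation leads to the storage node latency spike, the CDN node connection pool exhaustion, the primary ingestion pipeline certificate expiry, the CDN node restart, the load balancer crash, the auth service connection pool exhaustion, the search API gateway timeout; the legacy database deadlock is not among them.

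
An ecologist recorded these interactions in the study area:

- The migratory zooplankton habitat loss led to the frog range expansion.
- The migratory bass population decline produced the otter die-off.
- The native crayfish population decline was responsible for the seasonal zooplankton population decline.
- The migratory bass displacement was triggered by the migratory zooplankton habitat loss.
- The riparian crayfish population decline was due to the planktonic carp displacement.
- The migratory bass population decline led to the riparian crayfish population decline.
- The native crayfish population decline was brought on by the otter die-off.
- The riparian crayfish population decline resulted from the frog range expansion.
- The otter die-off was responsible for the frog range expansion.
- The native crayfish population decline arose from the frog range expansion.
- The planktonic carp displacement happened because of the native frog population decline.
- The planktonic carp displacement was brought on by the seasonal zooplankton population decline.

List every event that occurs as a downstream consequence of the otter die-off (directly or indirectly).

Direct effects: the frog range expansion, the native crayfish population decline.
2 steps out: the seasonal zooplankton population decline, the riparian crayfish population decline.
3 steps out: the planktonic carp displacement.
Not reachable from it: the migratory zooplankton habitat loss, the migratory bass displacement, the migratory bass population decline, the native frog population decline.

the frog range expansion, the native crayfish population decline, the planktonic carp displacement, the riparian crayfish population decline, the seasonal zooplankton population decline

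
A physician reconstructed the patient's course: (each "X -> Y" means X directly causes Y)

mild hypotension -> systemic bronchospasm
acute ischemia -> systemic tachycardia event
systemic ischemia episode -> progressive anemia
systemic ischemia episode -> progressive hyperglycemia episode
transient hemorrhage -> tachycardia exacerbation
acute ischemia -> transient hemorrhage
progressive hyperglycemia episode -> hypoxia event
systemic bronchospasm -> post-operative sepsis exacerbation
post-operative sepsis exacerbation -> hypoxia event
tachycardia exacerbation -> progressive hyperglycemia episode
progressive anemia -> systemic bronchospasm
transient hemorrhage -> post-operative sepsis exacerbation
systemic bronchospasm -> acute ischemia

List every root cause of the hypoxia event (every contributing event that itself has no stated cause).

the mild hypotension, the systemic ischemia episode

Tracing upstream from the hypoxia event: the hypoxia event ← the progressive hyperglycemia episode ← the systemic ischemia episode.
A separate upstream branch: the hypoxia event ← the post-operative sepsis exacerbation ← the systemic bronchospasm ← the mild hypotension.
Each of those chain origins has no stated cause.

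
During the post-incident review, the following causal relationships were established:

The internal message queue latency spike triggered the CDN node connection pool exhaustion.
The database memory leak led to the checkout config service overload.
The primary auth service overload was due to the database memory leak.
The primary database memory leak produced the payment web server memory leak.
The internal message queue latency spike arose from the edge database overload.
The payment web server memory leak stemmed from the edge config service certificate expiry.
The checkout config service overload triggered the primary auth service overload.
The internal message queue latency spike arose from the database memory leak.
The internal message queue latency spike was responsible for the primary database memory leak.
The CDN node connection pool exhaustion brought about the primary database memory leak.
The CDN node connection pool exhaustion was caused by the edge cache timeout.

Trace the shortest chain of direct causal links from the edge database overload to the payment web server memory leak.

the edge database overload → the internal message queue latency spike → the primary database memory leak → the payment web server memory leak

the edge database overload → the internal message queue latency spike
the internal message queue latency spike → the primary database memory leak
the primary database memory leak → the payment web server memory leak
Length: 3 steps.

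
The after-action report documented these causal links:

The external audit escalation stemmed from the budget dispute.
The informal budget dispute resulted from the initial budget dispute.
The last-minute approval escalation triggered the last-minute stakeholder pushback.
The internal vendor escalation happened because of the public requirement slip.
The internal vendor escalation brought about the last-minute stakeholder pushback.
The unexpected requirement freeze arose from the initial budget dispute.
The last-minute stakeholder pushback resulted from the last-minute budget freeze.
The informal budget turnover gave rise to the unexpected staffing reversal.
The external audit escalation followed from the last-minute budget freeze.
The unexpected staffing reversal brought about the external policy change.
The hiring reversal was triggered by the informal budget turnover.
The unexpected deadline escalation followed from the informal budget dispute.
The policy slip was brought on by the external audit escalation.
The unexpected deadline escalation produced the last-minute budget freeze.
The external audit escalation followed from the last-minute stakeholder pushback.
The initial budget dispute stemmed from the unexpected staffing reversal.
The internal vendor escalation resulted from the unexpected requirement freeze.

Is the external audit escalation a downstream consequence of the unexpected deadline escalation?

Yes

There is a causal chain: the unexpected deadline escalation → the last-minute budget freeze → the external audit escalation.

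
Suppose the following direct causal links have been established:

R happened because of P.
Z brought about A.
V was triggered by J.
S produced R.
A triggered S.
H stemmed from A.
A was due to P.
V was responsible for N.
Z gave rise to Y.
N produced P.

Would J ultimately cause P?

Yes

There is a causal chain: J → V → N → P.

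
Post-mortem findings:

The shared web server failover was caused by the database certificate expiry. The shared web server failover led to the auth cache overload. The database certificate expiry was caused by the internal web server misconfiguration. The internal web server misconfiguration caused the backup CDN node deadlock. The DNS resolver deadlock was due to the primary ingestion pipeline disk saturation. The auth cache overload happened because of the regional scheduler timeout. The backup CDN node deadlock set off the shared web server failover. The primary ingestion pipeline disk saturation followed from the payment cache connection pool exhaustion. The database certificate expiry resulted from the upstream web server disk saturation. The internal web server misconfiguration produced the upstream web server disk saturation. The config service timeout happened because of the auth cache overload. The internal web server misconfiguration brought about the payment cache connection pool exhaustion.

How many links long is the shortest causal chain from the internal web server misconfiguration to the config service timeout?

Shortest chain: the internal web server misconfiguration → the database certificate expiry → the shared web server failover → the auth cache overload → the config service timeout.

4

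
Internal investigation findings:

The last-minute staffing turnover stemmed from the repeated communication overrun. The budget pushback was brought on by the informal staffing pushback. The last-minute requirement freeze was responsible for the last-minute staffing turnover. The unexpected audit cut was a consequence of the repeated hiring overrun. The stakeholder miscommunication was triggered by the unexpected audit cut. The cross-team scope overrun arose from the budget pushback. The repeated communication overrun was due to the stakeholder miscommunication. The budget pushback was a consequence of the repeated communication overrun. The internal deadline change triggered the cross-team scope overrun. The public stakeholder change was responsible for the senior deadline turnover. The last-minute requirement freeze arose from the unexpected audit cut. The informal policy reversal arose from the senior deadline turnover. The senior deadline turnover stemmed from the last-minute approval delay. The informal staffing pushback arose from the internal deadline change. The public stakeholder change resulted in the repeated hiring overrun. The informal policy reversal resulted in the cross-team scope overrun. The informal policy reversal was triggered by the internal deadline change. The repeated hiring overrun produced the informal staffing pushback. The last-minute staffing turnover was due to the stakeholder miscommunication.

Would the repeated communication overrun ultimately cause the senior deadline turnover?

No

The repeated communication overrun leads to the budget pushback, the last-minute staffing turnover, the cross-team scope overrun; the senior deadline turnover is not among them.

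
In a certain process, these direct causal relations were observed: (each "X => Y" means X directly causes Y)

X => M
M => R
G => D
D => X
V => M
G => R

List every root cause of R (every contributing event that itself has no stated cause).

Tracing upstream from R: R ← G.
A separate upstream branch: R ← M ← V.
Each of those chain origins has no stated cause.

G, V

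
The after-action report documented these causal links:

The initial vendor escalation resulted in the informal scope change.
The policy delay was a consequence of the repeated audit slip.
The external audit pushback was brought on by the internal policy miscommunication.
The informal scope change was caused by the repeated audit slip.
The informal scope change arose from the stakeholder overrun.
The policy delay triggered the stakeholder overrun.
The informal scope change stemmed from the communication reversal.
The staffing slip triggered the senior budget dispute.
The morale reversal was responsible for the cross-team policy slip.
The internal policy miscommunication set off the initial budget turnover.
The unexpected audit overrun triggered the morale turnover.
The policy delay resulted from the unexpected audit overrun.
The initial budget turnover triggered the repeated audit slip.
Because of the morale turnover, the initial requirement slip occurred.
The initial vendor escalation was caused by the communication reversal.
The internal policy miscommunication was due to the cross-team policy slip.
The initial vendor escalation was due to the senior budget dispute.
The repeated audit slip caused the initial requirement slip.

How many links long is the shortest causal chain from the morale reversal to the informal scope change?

Shortest chain: the morale reversal → the cross-team policy slip → the internal policy miscommunication → the initial budget turnover → the repeated audit slip → the informal scope change.

5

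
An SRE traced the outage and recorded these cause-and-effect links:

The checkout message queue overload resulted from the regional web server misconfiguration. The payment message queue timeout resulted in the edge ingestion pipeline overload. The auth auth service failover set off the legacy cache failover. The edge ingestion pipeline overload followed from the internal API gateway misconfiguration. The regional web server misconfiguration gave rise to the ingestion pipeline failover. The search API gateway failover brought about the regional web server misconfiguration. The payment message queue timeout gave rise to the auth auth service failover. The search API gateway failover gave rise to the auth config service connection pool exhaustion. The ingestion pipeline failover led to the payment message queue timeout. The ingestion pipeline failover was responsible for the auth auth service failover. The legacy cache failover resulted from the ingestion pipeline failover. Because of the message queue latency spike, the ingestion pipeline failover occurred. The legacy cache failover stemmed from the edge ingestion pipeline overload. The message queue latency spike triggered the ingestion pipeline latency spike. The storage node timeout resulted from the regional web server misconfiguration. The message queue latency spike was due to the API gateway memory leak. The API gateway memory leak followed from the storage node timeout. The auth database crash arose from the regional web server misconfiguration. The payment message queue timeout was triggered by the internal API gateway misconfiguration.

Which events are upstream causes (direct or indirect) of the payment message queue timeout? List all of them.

Immediate causes of the payment message queue timeout: the ingestion pipeline failover, the internal API gateway misconfiguration.
Further upstream: the search API gateway failover, the regional web server misconfiguration, the storage node timeout, the API gateway memory leak, the message queue latency spike.

the API gateway memory leak, the ingestion pipeline failover, the internal API gateway misconfiguration, the message queue latency spike, the regional web server misconfiguration, the search API gateway failover, the storage node timeout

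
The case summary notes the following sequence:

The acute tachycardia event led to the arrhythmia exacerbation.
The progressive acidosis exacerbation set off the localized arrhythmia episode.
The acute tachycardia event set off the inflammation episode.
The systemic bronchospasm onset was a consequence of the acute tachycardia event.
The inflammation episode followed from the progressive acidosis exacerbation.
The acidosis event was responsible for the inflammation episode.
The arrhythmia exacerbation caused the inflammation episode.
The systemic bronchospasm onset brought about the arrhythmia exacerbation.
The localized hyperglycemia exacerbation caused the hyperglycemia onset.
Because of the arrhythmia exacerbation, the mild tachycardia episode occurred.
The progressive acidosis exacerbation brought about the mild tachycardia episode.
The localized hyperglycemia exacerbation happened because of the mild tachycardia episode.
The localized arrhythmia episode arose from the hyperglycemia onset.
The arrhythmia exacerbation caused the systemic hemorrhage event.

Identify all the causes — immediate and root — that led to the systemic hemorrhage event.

Immediate cause of the systemic hemorrhage event: the arrhythmia exacerbation.
Further upstream: the acute tachycardia event, the systemic bronchospasm onset.

the acute tachycardia event, the arrhythmia exacerbation, the systemic bronchospasm onset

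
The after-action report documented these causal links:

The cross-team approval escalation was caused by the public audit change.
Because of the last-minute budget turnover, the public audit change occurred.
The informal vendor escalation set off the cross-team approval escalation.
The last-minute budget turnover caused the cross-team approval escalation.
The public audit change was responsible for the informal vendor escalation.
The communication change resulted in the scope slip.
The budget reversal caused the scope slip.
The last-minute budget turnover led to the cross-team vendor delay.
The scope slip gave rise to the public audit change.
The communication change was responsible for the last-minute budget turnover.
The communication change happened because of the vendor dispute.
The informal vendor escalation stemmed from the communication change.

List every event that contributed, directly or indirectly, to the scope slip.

the budget reversal, the communication change, the vendor dispute

Immediate causes of the scope slip: the communication change, the budget reversal.
Further upstream: the vendor dispute.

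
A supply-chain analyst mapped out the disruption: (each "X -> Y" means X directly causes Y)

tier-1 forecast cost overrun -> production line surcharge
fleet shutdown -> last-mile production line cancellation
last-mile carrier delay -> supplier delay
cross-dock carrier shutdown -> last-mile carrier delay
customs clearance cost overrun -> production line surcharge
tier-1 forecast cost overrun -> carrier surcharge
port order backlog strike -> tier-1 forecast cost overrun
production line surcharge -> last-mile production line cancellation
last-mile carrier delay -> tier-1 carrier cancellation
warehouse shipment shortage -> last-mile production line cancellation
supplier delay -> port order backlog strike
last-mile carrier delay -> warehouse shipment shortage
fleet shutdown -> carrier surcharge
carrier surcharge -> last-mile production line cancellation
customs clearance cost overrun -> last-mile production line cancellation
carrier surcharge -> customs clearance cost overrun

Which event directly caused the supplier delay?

Upstream contributors include the cross-dock carrier shutdown, but only the last-mile carrier delay feeds directly into the supplier delay.

the last-mile carrier delay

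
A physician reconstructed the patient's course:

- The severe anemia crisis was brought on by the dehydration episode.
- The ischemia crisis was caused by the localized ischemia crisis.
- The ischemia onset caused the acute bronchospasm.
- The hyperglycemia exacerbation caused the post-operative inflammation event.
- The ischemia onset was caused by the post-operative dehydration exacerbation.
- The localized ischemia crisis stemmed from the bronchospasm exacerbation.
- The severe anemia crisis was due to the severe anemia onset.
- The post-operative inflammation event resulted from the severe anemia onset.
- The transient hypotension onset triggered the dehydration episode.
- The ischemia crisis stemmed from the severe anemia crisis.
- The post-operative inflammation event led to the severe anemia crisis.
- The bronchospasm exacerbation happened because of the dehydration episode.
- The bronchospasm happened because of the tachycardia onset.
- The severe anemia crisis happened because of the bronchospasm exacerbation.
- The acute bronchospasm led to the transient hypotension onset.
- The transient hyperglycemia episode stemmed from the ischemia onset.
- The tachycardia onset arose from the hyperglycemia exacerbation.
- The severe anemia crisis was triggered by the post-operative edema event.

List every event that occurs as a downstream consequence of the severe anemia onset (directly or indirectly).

Direct effects: the post-operative inflammation event, the severe anemia crisis.
2 steps out: the ischemia crisis.
Not reachable from it: the post-operative dehydration exacerbation, the ischemia onset, the transient hyperglycemia episode, the hyperglycemia exacerbation, the acute bronchospasm, the tachycardia onset, the bronchospasm, the transient hypotension onset, the dehydration episode, the post-operative edema event, the bronchospasm exacerbation, the localized ischemia crisis.

the ischemia crisis, the post-operative inflammation event, the severe anemia crisis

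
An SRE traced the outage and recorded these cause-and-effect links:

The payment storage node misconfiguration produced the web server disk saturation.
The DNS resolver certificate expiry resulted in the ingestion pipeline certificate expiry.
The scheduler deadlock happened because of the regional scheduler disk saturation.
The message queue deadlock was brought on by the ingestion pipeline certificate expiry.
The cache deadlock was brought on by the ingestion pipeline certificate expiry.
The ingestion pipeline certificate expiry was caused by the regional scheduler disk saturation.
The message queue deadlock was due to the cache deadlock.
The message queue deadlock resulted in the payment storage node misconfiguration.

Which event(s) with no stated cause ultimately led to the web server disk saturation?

the DNS resolver certificate expiry, the regional scheduler disk saturation

Tracing upstream from the web server disk saturation: the web server disk saturation ← the payment storage node misconfiguration ← the message queue deadlock ← the ingestion pipeline certificate expiry ← the regional scheduler disk saturation.
A separate upstream branch: the web server disk saturation ← the payment storage node misconfiguration ← the message queue deadlock ← the ingestion pipeline certificate expiry ← the DNS resolver certificate expiry.
Each of those chain origins has no stated cause.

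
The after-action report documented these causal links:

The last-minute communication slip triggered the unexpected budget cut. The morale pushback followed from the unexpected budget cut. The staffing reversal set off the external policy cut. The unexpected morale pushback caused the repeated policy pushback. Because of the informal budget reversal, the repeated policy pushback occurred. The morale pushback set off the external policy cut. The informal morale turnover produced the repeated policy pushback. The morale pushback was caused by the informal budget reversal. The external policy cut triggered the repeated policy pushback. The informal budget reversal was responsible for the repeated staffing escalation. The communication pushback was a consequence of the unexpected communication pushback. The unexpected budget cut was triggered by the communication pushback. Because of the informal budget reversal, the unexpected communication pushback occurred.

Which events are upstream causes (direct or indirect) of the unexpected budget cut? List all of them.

Immediate causes of the unexpected budget cut: the communication pushback, the last-minute communication slip.
Further upstream: the informal budget reversal, the unexpected communication pushback.

the communication pushback, the informal budget reversal, the last-minute communication slip, the unexpected communication pushback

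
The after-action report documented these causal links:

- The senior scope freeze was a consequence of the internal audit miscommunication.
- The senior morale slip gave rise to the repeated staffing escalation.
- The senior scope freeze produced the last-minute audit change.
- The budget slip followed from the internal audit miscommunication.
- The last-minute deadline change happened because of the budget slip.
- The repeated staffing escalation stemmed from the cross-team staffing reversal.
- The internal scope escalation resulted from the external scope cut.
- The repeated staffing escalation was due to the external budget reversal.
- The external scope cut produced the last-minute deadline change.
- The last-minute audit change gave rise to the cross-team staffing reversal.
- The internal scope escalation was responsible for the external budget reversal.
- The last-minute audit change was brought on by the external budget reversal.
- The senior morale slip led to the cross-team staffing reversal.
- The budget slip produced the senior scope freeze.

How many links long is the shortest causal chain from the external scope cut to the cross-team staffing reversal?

4

Shortest chain: the external scope cut → the internal scope escalation → the external budget reversal → the last-minute audit change → the cross-team staffing reversal.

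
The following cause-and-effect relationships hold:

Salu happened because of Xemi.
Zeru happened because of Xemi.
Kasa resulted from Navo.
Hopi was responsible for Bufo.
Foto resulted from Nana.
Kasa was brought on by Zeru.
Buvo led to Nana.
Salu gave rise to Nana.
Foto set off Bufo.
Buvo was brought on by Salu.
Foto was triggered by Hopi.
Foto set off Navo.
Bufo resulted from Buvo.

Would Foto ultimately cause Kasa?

Yes

There is a causal chain: Foto → Navo → Kasa.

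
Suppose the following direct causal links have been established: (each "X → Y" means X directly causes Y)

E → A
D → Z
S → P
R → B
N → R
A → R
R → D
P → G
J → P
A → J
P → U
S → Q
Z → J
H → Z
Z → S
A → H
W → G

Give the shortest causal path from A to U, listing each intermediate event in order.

A → J
J → P
P → U
Length: 3 steps.

A → J → P → U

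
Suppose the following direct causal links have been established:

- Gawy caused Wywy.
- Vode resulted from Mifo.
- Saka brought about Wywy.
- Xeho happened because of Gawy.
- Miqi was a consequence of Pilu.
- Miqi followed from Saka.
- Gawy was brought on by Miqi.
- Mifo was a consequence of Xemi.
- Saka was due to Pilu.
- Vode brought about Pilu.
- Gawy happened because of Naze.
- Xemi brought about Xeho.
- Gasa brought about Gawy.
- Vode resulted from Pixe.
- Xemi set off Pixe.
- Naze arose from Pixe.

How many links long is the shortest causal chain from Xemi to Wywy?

Shortest chain: Xemi → Pixe → Naze → Gawy → Wywy.

4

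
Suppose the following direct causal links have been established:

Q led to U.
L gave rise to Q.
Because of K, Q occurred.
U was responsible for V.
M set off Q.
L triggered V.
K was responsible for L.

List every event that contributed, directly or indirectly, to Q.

K, L, M

Immediate causes of Q: M, K, L.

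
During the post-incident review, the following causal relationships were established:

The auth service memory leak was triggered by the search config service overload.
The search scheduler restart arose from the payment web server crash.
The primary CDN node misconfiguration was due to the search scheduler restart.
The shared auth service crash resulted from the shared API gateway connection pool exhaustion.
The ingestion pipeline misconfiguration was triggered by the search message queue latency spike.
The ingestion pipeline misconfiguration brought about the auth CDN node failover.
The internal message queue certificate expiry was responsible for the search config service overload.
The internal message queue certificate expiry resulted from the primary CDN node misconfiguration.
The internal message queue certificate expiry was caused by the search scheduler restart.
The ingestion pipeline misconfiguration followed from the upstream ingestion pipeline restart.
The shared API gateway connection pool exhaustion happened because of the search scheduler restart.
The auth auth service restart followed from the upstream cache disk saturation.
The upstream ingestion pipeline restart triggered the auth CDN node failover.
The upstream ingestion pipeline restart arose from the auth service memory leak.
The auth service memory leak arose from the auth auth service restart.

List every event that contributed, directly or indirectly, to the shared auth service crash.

the payment web server crash, the search scheduler restart, the shared API gateway connection pool exhaustion

Immediate cause of the shared auth service crash: the shared API gateway connection pool exhaustion.
Further upstream: the payment web server crash, the search scheduler restart.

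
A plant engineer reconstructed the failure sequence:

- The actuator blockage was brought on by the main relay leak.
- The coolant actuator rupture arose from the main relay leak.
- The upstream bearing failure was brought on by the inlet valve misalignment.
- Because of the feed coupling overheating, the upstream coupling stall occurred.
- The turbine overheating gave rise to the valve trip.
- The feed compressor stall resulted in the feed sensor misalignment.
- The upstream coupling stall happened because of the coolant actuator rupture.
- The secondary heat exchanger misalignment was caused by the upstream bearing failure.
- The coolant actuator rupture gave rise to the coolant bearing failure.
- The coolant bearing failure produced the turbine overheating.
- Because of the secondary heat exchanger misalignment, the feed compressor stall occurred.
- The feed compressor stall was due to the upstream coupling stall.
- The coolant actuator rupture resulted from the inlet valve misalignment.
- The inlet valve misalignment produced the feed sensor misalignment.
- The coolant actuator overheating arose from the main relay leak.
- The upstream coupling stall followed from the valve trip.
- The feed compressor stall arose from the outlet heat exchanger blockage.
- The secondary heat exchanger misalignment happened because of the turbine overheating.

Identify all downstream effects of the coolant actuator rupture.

Direct effects: the coolant bearing failure, the upstream coupling stall.
2 steps out: the turbine overheating, the feed compressor stall.
3 steps out: the valve trip, the secondary heat exchanger misalignment, the feed sensor misalignment.
Not reachable from it: the inlet valve misalignment, the main relay leak, the coolant actuator overheating, the actuator blockage, the upstream bearing failure, the feed coupling overheating, the outlet heat exchanger blockage.

the coolant bearing failure, the feed compressor stall, the feed sensor misalignment, the secondary heat exchanger misalignment, the turbine overheating, the upstream coupling stall, the valve trip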